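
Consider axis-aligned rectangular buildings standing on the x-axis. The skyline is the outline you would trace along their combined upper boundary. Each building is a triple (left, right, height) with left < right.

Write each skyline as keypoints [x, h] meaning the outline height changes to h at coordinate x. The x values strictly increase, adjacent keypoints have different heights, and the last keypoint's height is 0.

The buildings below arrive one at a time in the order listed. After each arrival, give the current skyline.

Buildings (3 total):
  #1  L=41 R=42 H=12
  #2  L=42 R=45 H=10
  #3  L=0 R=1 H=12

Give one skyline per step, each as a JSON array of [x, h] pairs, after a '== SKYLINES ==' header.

== SKYLINES ==
[[41,12],[42,0]]
[[41,12],[42,10],[45,0]]
[[0,12],[1,0],[41,12],[42,10],[45,0]]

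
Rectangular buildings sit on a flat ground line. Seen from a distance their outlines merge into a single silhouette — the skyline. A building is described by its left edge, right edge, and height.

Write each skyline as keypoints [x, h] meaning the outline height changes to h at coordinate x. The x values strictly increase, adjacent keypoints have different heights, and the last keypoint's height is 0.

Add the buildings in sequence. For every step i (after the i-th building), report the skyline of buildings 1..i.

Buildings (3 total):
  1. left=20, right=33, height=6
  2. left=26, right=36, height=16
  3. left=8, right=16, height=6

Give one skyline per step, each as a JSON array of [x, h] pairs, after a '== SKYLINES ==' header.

== SKYLINES ==
[[20,6],[33,0]]
[[20,6],[26,16],[36,0]]
[[8,6],[16,0],[20,6],[26,16],[36,0]]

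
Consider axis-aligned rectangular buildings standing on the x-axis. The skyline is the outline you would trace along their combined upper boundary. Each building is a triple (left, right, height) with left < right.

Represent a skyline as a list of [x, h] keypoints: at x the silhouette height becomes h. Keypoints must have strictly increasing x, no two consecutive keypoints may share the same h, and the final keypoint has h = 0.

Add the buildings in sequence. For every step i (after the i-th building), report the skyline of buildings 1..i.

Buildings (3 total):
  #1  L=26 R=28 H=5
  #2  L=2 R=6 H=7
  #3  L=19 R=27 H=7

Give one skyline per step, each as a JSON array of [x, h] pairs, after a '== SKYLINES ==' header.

== SKYLINES ==
[[26,5],[28,0]]
[[2,7],[6,0],[26,5],[28,0]]
[[2,7],[6,0],[19,7],[27,5],[28,0]]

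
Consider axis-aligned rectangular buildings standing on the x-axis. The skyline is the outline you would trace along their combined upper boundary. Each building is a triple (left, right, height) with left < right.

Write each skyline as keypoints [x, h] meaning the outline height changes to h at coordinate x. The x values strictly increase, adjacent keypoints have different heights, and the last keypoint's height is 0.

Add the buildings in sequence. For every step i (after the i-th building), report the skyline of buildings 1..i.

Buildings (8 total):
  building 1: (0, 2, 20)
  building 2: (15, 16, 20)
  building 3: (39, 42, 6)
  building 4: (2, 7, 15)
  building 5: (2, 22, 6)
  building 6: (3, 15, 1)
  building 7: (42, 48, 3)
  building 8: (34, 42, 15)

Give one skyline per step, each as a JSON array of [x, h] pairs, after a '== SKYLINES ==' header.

== SKYLINES ==
[[0,20],[2,0]]
[[0,20],[2,0],[15,20],[16,0]]
[[0,20],[2,0],[15,20],[16,0],[39,6],[42,0]]
[[0,20],[2,15],[7,0],[15,20],[16,0],[39,6],[42,0]]
[[0,20],[2,15],[7,6],[15,20],[16,6],[22,0],[39,6],[42,0]]
[[0,20],[2,15],[7,6],[15,20],[16,6],[22,0],[39,6],[42,0]]
[[0,20],[2,15],[7,6],[15,20],[16,6],[22,0],[39,6],[42,3],[48,0]]
[[0,20],[2,15],[7,6],[15,20],[16,6],[22,0],[34,15],[42,3],[48,0]]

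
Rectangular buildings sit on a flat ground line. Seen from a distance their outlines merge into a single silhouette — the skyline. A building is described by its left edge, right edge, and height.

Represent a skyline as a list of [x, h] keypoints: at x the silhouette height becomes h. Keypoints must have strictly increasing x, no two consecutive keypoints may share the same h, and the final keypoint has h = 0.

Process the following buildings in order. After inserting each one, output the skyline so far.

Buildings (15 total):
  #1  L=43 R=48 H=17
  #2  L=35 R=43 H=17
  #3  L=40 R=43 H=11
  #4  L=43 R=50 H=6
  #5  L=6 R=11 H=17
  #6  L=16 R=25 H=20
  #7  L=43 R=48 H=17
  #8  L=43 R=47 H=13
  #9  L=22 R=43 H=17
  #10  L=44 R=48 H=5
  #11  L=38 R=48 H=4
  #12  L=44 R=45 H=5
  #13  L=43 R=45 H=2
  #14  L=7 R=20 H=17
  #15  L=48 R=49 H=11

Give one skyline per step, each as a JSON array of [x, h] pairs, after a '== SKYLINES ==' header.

== SKYLINES ==
[[43,17],[48,0]]
[[35,17],[48,0]]
[[35,17],[48,0]]
[[35,17],[48,6],[50,0]]
[[6,17],[11,0],[35,17],[48,6],[50,0]]
[[6,17],[11,0],[16,20],[25,0],[35,17],[48,6],[50,0]]
[[6,17],[11,0],[16,20],[25,0],[35,17],[48,6],[50,0]]
[[6,17],[11,0],[16,20],[25,0],[35,17],[48,6],[50,0]]
[[6,17],[11,0],[16,20],[25,17],[48,6],[50,0]]
[[6,17],[11,0],[16,20],[25,17],[48,6],[50,0]]
[[6,17],[11,0],[16,20],[25,17],[48,6],[50,0]]
[[6,17],[11,0],[16,20],[25,17],[48,6],[50,0]]
[[6,17],[11,0],[16,20],[25,17],[48,6],[50,0]]
[[6,17],[16,20],[25,17],[48,6],[50,0]]
[[6,17],[16,20],[25,17],[48,11],[49,6],[50,0]]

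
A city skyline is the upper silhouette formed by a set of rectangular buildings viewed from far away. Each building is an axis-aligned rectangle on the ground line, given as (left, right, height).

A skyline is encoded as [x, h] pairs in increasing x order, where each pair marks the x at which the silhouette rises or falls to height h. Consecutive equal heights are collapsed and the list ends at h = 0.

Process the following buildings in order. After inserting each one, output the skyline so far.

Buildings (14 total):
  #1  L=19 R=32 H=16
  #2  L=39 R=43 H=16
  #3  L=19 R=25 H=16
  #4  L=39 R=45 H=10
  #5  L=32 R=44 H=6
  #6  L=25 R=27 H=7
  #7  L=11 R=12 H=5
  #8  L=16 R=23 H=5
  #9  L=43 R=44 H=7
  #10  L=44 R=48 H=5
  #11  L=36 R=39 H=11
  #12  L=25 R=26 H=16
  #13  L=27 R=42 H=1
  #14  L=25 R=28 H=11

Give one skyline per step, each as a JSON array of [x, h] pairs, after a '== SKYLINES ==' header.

== SKYLINES ==
[[19,16],[32,0]]
[[19,16],[32,0],[39,16],[43,0]]
[[19,16],[32,0],[39,16],[43,0]]
[[19,16],[32,0],[39,16],[43,10],[45,0]]
[[19,16],[32,6],[39,16],[43,10],[45,0]]
[[19,16],[32,6],[39,16],[43,10],[45,0]]
[[11,5],[12,0],[19,16],[32,6],[39,16],[43,10],[45,0]]
[[11,5],[12,0],[16,5],[19,16],[32,6],[39,16],[43,10],[45,0]]
[[11,5],[12,0],[16,5],[19,16],[32,6],[39,16],[43,10],[45,0]]
[[11,5],[12,0],[16,5],[19,16],[32,6],[39,16],[43,10],[45,5],[48,0]]
[[11,5],[12,0],[16,5],[19,16],[32,6],[36,11],[39,16],[43,10],[45,5],[48,0]]
[[11,5],[12,0],[16,5],[19,16],[32,6],[36,11],[39,16],[43,10],[45,5],[48,0]]
[[11,5],[12,0],[16,5],[19,16],[32,6],[36,11],[39,16],[43,10],[45,5],[48,0]]
[[11,5],[12,0],[16,5],[19,16],[32,6],[36,11],[39,16],[43,10],[45,5],[48,0]]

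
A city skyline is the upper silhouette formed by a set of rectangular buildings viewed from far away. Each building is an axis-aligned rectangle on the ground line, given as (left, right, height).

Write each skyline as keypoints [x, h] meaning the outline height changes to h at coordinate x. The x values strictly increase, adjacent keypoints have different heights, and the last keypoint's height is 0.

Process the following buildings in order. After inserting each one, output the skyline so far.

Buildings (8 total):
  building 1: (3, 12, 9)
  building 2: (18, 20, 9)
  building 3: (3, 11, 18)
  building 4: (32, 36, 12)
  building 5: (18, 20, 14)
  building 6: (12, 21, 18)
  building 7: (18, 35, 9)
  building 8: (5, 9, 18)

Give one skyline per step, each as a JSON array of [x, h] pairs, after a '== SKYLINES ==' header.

== SKYLINES ==
[[3,9],[12,0]]
[[3,9],[12,0],[18,9],[20,0]]
[[3,18],[11,9],[12,0],[18,9],[20,0]]
[[3,18],[11,9],[12,0],[18,9],[20,0],[32,12],[36,0]]
[[3,18],[11,9],[12,0],[18,14],[20,0],[32,12],[36,0]]
[[3,18],[11,9],[12,18],[21,0],[32,12],[36,0]]
[[3,18],[11,9],[12,18],[21,9],[32,12],[36,0]]
[[3,18],[11,9],[12,18],[21,9],[32,12],[36,0]]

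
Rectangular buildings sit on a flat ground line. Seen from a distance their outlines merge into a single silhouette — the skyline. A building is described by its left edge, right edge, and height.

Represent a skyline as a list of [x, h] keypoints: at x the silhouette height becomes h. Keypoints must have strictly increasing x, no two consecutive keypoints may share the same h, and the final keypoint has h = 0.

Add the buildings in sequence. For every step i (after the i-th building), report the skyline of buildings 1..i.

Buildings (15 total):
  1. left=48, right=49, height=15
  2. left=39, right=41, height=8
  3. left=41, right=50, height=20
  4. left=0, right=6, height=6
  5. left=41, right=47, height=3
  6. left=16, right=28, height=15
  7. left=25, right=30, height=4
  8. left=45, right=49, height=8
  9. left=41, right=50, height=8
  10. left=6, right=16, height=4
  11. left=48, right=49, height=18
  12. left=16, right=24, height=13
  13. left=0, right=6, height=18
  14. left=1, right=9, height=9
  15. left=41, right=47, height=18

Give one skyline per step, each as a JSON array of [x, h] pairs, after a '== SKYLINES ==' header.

== SKYLINES ==
[[48,15],[49,0]]
[[39,8],[41,0],[48,15],[49,0]]
[[39,8],[41,20],[50,0]]
[[0,6],[6,0],[39,8],[41,20],[50,0]]
[[0,6],[6,0],[39,8],[41,20],[50,0]]
[[0,6],[6,0],[16,15],[28,0],[39,8],[41,20],[50,0]]
[[0,6],[6,0],[16,15],[28,4],[30,0],[39,8],[41,20],[50,0]]
[[0,6],[6,0],[16,15],[28,4],[30,0],[39,8],[41,20],[50,0]]
[[0,6],[6,0],[16,15],[28,4],[30,0],[39,8],[41,20],[50,0]]
[[0,6],[6,4],[16,15],[28,4],[30,0],[39,8],[41,20],[50,0]]
[[0,6],[6,4],[16,15],[28,4],[30,0],[39,8],[41,20],[50,0]]
[[0,6],[6,4],[16,15],[28,4],[30,0],[39,8],[41,20],[50,0]]
[[0,18],[6,4],[16,15],[28,4],[30,0],[39,8],[41,20],[50,0]]
[[0,18],[6,9],[9,4],[16,15],[28,4],[30,0],[39,8],[41,20],[50,0]]
[[0,18],[6,9],[9,4],[16,15],[28,4],[30,0],[39,8],[41,20],[50,0]]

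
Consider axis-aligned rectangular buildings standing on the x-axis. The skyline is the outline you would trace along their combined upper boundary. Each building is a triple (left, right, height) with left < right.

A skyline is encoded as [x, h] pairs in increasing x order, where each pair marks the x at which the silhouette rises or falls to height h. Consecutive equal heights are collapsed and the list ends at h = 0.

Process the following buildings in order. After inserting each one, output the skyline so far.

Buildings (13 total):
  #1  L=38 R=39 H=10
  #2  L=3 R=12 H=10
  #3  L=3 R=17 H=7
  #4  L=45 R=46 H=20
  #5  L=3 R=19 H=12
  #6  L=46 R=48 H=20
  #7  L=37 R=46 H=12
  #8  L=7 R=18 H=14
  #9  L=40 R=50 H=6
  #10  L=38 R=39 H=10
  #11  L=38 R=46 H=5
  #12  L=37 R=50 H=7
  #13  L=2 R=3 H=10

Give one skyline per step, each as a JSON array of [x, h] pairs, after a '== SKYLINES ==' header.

== SKYLINES ==
[[38,10],[39,0]]
[[3,10],[12,0],[38,10],[39,0]]
[[3,10],[12,7],[17,0],[38,10],[39,0]]
[[3,10],[12,7],[17,0],[38,10],[39,0],[45,20],[46,0]]
[[3,12],[19,0],[38,10],[39,0],[45,20],[46,0]]
[[3,12],[19,0],[38,10],[39,0],[45,20],[48,0]]
[[3,12],[19,0],[37,12],[45,20],[48,0]]
[[3,12],[7,14],[18,12],[19,0],[37,12],[45,20],[48,0]]
[[3,12],[7,14],[18,12],[19,0],[37,12],[45,20],[48,6],[50,0]]
[[3,12],[7,14],[18,12],[19,0],[37,12],[45,20],[48,6],[50,0]]
[[3,12],[7,14],[18,12],[19,0],[37,12],[45,20],[48,6],[50,0]]
[[3,12],[7,14],[18,12],[19,0],[37,12],[45,20],[48,7],[50,0]]
[[2,10],[3,12],[7,14],[18,12],[19,0],[37,12],[45,20],[48,7],[50,0]]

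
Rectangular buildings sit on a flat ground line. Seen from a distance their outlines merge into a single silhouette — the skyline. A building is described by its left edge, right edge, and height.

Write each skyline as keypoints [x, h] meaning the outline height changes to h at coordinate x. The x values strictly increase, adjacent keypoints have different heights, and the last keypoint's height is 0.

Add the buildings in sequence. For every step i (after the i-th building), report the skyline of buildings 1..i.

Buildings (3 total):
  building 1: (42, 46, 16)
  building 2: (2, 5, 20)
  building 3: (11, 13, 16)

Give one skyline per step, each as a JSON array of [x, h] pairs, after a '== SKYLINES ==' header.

== SKYLINES ==
[[42,16],[46,0]]
[[2,20],[5,0],[42,16],[46,0]]
[[2,20],[5,0],[11,16],[13,0],[42,16],[46,0]]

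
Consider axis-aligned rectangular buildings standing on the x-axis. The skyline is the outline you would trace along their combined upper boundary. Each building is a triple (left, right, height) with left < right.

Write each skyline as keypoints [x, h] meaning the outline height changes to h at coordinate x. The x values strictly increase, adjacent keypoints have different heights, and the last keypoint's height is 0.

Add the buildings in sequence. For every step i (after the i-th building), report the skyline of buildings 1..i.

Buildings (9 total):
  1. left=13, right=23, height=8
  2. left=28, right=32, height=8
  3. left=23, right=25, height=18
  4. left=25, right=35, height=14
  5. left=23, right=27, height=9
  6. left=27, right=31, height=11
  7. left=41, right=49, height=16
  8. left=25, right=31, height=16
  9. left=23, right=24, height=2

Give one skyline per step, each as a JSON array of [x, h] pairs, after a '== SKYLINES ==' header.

== SKYLINES ==
[[13,8],[23,0]]
[[13,8],[23,0],[28,8],[32,0]]
[[13,8],[23,18],[25,0],[28,8],[32,0]]
[[13,8],[23,18],[25,14],[35,0]]
[[13,8],[23,18],[25,14],[35,0]]
[[13,8],[23,18],[25,14],[35,0]]
[[13,8],[23,18],[25,14],[35,0],[41,16],[49,0]]
[[13,8],[23,18],[25,16],[31,14],[35,0],[41,16],[49,0]]
[[13,8],[23,18],[25,16],[31,14],[35,0],[41,16],[49,0]]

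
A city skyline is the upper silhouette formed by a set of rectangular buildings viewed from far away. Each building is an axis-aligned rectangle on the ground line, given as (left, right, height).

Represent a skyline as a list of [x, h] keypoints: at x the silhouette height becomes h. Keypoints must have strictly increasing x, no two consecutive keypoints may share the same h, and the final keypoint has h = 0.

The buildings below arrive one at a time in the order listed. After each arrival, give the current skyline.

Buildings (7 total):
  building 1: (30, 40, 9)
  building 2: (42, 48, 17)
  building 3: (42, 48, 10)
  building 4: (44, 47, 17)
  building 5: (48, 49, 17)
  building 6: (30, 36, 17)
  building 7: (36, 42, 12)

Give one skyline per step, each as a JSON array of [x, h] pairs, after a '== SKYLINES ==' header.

== SKYLINES ==
[[30,9],[40,0]]
[[30,9],[40,0],[42,17],[48,0]]
[[30,9],[40,0],[42,17],[48,0]]
[[30,9],[40,0],[42,17],[48,0]]
[[30,9],[40,0],[42,17],[49,0]]
[[30,17],[36,9],[40,0],[42,17],[49,0]]
[[30,17],[36,12],[42,17],[49,0]]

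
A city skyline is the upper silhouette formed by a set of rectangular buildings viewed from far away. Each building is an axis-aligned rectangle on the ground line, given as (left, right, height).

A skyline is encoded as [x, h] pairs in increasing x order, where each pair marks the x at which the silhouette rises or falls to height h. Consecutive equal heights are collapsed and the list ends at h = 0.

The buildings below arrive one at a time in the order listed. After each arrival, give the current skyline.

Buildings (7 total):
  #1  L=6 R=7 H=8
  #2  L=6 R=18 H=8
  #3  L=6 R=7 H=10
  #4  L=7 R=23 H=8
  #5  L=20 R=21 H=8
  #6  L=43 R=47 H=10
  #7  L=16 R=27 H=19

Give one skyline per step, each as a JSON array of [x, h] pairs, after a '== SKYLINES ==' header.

== SKYLINES ==
[[6,8],[7,0]]
[[6,8],[18,0]]
[[6,10],[7,8],[18,0]]
[[6,10],[7,8],[23,0]]
[[6,10],[7,8],[23,0]]
[[6,10],[7,8],[23,0],[43,10],[47,0]]
[[6,10],[7,8],[16,19],[27,0],[43,10],[47,0]]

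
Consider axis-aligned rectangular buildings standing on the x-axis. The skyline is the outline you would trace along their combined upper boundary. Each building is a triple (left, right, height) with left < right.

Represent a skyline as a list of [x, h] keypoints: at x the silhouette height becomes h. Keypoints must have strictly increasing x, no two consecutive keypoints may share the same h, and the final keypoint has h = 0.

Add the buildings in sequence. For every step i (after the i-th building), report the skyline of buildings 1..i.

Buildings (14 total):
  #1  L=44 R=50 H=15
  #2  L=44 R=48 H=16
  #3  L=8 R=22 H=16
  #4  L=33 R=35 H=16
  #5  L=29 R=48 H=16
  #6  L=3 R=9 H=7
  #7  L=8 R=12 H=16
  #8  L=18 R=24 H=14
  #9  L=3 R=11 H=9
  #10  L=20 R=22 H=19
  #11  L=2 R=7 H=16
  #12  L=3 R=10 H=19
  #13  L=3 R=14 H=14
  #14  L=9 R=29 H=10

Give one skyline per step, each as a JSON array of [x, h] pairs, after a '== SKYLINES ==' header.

== SKYLINES ==
[[44,15],[50,0]]
[[44,16],[48,15],[50,0]]
[[8,16],[22,0],[44,16],[48,15],[50,0]]
[[8,16],[22,0],[33,16],[35,0],[44,16],[48,15],[50,0]]
[[8,16],[22,0],[29,16],[48,15],[50,0]]
[[3,7],[8,16],[22,0],[29,16],[48,15],[50,0]]
[[3,7],[8,16],[22,0],[29,16],[48,15],[50,0]]
[[3,7],[8,16],[22,14],[24,0],[29,16],[48,15],[50,0]]
[[3,9],[8,16],[22,14],[24,0],[29,16],[48,15],[50,0]]
[[3,9],[8,16],[20,19],[22,14],[24,0],[29,16],[48,15],[50,0]]
[[2,16],[7,9],[8,16],[20,19],[22,14],[24,0],[29,16],[48,15],[50,0]]
[[2,16],[3,19],[10,16],[20,19],[22,14],[24,0],[29,16],[48,15],[50,0]]
[[2,16],[3,19],[10,16],[20,19],[22,14],[24,0],[29,16],[48,15],[50,0]]
[[2,16],[3,19],[10,16],[20,19],[22,14],[24,10],[29,16],[48,15],[50,0]]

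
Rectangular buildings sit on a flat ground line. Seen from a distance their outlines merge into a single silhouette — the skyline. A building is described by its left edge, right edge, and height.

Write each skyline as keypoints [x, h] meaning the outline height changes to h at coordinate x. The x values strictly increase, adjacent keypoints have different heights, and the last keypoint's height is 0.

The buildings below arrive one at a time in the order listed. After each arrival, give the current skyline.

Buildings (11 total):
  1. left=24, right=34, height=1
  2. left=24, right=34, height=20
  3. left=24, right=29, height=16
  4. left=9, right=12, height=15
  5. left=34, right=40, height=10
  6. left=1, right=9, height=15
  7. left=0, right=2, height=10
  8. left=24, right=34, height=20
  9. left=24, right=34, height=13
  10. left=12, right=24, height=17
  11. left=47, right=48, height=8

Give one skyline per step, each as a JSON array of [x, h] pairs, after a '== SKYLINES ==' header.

== SKYLINES ==
[[24,1],[34,0]]
[[24,20],[34,0]]
[[24,20],[34,0]]
[[9,15],[12,0],[24,20],[34,0]]
[[9,15],[12,0],[24,20],[34,10],[40,0]]
[[1,15],[12,0],[24,20],[34,10],[40,0]]
[[0,10],[1,15],[12,0],[24,20],[34,10],[40,0]]
[[0,10],[1,15],[12,0],[24,20],[34,10],[40,0]]
[[0,10],[1,15],[12,0],[24,20],[34,10],[40,0]]
[[0,10],[1,15],[12,17],[24,20],[34,10],[40,0]]
[[0,10],[1,15],[12,17],[24,20],[34,10],[40,0],[47,8],[48,0]]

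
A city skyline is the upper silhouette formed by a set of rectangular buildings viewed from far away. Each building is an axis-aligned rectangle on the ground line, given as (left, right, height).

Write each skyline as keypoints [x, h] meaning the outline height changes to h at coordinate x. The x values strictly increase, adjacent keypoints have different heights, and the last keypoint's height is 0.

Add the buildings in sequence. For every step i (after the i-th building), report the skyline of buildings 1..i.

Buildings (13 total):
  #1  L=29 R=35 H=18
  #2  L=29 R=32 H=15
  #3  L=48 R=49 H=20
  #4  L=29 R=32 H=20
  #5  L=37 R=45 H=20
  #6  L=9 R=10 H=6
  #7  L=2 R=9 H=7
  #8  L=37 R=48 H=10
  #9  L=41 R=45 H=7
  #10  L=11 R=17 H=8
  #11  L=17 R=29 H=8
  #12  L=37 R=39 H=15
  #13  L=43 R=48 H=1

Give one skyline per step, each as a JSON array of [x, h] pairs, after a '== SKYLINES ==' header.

== SKYLINES ==
[[29,18],[35,0]]
[[29,18],[35,0]]
[[29,18],[35,0],[48,20],[49,0]]
[[29,20],[32,18],[35,0],[48,20],[49,0]]
[[29,20],[32,18],[35,0],[37,20],[45,0],[48,20],[49,0]]
[[9,6],[10,0],[29,20],[32,18],[35,0],[37,20],[45,0],[48,20],[49,0]]
[[2,7],[9,6],[10,0],[29,20],[32,18],[35,0],[37,20],[45,0],[48,20],[49,0]]
[[2,7],[9,6],[10,0],[29,20],[32,18],[35,0],[37,20],[45,10],[48,20],[49,0]]
[[2,7],[9,6],[10,0],[29,20],[32,18],[35,0],[37,20],[45,10],[48,20],[49,0]]
[[2,7],[9,6],[10,0],[11,8],[17,0],[29,20],[32,18],[35,0],[37,20],[45,10],[48,20],[49,0]]
[[2,7],[9,6],[10,0],[11,8],[29,20],[32,18],[35,0],[37,20],[45,10],[48,20],[49,0]]
[[2,7],[9,6],[10,0],[11,8],[29,20],[32,18],[35,0],[37,20],[45,10],[48,20],[49,0]]
[[2,7],[9,6],[10,0],[11,8],[29,20],[32,18],[35,0],[37,20],[45,10],[48,20],[49,0]]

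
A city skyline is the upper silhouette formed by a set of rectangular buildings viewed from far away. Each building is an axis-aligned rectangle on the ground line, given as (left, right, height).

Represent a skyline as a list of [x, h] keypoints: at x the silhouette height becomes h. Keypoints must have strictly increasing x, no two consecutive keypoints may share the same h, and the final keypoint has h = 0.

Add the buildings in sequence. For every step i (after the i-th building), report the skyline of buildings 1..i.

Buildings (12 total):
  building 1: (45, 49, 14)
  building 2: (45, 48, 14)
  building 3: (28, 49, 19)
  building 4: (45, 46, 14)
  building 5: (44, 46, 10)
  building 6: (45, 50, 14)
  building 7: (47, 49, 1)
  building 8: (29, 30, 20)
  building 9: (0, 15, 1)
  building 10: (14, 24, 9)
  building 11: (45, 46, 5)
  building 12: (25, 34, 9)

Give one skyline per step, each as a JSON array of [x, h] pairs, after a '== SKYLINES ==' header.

== SKYLINES ==
[[45,14],[49,0]]
[[45,14],[49,0]]
[[28,19],[49,0]]
[[28,19],[49,0]]
[[28,19],[49,0]]
[[28,19],[49,14],[50,0]]
[[28,19],[49,14],[50,0]]
[[28,19],[29,20],[30,19],[49,14],[50,0]]
[[0,1],[15,0],[28,19],[29,20],[30,19],[49,14],[50,0]]
[[0,1],[14,9],[24,0],[28,19],[29,20],[30,19],[49,14],[50,0]]
[[0,1],[14,9],[24,0],[28,19],[29,20],[30,19],[49,14],[50,0]]
[[0,1],[14,9],[24,0],[25,9],[28,19],[29,20],[30,19],[49,14],[50,0]]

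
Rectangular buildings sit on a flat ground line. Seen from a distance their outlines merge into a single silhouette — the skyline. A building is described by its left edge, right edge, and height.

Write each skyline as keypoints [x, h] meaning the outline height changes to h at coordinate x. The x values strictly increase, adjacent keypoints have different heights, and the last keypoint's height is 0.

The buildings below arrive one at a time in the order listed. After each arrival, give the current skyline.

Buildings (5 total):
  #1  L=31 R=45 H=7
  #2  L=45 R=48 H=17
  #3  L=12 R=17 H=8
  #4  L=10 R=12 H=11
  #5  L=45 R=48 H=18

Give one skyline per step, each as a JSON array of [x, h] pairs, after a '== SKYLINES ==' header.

== SKYLINES ==
[[31,7],[45,0]]
[[31,7],[45,17],[48,0]]
[[12,8],[17,0],[31,7],[45,17],[48,0]]
[[10,11],[12,8],[17,0],[31,7],[45,17],[48,0]]
[[10,11],[12,8],[17,0],[31,7],[45,18],[48,0]]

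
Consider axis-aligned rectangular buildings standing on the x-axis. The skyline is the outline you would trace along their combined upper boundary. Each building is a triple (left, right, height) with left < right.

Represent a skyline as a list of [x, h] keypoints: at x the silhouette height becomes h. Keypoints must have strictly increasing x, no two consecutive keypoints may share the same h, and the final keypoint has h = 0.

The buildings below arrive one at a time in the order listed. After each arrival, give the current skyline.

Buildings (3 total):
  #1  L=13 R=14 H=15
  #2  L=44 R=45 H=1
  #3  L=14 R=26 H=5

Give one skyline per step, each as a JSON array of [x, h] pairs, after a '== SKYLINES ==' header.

== SKYLINES ==
[[13,15],[14,0]]
[[13,15],[14,0],[44,1],[45,0]]
[[13,15],[14,5],[26,0],[44,1],[45,0]]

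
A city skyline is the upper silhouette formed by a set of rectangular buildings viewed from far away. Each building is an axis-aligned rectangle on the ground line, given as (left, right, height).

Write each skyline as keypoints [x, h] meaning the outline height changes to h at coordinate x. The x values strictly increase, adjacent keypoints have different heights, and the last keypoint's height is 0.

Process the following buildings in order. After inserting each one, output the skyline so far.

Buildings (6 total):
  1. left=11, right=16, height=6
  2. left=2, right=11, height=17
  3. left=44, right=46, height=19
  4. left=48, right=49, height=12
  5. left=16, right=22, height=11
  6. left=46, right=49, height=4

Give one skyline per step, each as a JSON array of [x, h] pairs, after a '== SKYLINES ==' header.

== SKYLINES ==
[[11,6],[16,0]]
[[2,17],[11,6],[16,0]]
[[2,17],[11,6],[16,0],[44,19],[46,0]]
[[2,17],[11,6],[16,0],[44,19],[46,0],[48,12],[49,0]]
[[2,17],[11,6],[16,11],[22,0],[44,19],[46,0],[48,12],[49,0]]
[[2,17],[11,6],[16,11],[22,0],[44,19],[46,4],[48,12],[49,0]]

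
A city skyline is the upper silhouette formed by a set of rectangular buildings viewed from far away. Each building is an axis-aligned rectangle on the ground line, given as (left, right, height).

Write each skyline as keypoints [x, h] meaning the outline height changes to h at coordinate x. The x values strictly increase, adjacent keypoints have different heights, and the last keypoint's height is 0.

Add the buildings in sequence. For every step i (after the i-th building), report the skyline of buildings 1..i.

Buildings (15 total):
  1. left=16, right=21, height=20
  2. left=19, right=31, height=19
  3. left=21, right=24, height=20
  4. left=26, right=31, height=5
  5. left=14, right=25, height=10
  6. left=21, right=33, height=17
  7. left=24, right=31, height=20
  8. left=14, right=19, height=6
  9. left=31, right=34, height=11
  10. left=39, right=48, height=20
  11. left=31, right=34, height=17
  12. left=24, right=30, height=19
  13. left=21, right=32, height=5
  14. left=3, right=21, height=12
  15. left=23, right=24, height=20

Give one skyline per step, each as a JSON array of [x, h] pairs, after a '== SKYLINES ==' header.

== SKYLINES ==
[[16,20],[21,0]]
[[16,20],[21,19],[31,0]]
[[16,20],[24,19],[31,0]]
[[16,20],[24,19],[31,0]]
[[14,10],[16,20],[24,19],[31,0]]
[[14,10],[16,20],[24,19],[31,17],[33,0]]
[[14,10],[16,20],[31,17],[33,0]]
[[14,10],[16,20],[31,17],[33,0]]
[[14,10],[16,20],[31,17],[33,11],[34,0]]
[[14,10],[16,20],[31,17],[33,11],[34,0],[39,20],[48,0]]
[[14,10],[16,20],[31,17],[34,0],[39,20],[48,0]]
[[14,10],[16,20],[31,17],[34,0],[39,20],[48,0]]
[[14,10],[16,20],[31,17],[34,0],[39,20],[48,0]]
[[3,12],[16,20],[31,17],[34,0],[39,20],[48,0]]
[[3,12],[16,20],[31,17],[34,0],[39,20],[48,0]]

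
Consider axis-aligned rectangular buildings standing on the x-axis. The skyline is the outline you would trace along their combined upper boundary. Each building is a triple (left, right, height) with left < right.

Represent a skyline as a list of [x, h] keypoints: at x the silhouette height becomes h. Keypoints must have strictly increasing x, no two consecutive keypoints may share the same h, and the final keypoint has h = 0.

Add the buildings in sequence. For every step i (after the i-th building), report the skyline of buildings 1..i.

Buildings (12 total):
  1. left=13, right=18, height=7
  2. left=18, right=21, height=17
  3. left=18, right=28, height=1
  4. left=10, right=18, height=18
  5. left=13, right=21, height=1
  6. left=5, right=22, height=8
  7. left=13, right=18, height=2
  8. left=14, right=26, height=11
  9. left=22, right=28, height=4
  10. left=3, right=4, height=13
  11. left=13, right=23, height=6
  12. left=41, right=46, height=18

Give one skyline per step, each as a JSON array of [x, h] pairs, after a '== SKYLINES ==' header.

== SKYLINES ==
[[13,7],[18,0]]
[[13,7],[18,17],[21,0]]
[[13,7],[18,17],[21,1],[28,0]]
[[10,18],[18,17],[21,1],[28,0]]
[[10,18],[18,17],[21,1],[28,0]]
[[5,8],[10,18],[18,17],[21,8],[22,1],[28,0]]
[[5,8],[10,18],[18,17],[21,8],[22,1],[28,0]]
[[5,8],[10,18],[18,17],[21,11],[26,1],[28,0]]
[[5,8],[10,18],[18,17],[21,11],[26,4],[28,0]]
[[3,13],[4,0],[5,8],[10,18],[18,17],[21,11],[26,4],[28,0]]
[[3,13],[4,0],[5,8],[10,18],[18,17],[21,11],[26,4],[28,0]]
[[3,13],[4,0],[5,8],[10,18],[18,17],[21,11],[26,4],[28,0],[41,18],[46,0]]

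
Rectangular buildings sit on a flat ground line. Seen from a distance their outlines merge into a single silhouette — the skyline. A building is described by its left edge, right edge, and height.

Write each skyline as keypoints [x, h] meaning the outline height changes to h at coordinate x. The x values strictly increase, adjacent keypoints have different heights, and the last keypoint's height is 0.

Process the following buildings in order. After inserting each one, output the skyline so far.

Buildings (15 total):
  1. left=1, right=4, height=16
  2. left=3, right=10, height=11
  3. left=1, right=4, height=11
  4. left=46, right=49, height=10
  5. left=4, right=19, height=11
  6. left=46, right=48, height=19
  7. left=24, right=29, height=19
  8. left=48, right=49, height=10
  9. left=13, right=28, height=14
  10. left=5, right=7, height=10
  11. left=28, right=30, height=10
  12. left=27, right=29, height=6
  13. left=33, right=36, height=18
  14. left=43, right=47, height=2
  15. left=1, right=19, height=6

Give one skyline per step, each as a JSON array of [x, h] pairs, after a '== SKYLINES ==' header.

== SKYLINES ==
[[1,16],[4,0]]
[[1,16],[4,11],[10,0]]
[[1,16],[4,11],[10,0]]
[[1,16],[4,11],[10,0],[46,10],[49,0]]
[[1,16],[4,11],[19,0],[46,10],[49,0]]
[[1,16],[4,11],[19,0],[46,19],[48,10],[49,0]]
[[1,16],[4,11],[19,0],[24,19],[29,0],[46,19],[48,10],[49,0]]
[[1,16],[4,11],[19,0],[24,19],[29,0],[46,19],[48,10],[49,0]]
[[1,16],[4,11],[13,14],[24,19],[29,0],[46,19],[48,10],[49,0]]
[[1,16],[4,11],[13,14],[24,19],[29,0],[46,19],[48,10],[49,0]]
[[1,16],[4,11],[13,14],[24,19],[29,10],[30,0],[46,19],[48,10],[49,0]]
[[1,16],[4,11],[13,14],[24,19],[29,10],[30,0],[46,19],[48,10],[49,0]]
[[1,16],[4,11],[13,14],[24,19],[29,10],[30,0],[33,18],[36,0],[46,19],[48,10],[49,0]]
[[1,16],[4,11],[13,14],[24,19],[29,10],[30,0],[33,18],[36,0],[43,2],[46,19],[48,10],[49,0]]
[[1,16],[4,11],[13,14],[24,19],[29,10],[30,0],[33,18],[36,0],[43,2],[46,19],[48,10],[49,0]]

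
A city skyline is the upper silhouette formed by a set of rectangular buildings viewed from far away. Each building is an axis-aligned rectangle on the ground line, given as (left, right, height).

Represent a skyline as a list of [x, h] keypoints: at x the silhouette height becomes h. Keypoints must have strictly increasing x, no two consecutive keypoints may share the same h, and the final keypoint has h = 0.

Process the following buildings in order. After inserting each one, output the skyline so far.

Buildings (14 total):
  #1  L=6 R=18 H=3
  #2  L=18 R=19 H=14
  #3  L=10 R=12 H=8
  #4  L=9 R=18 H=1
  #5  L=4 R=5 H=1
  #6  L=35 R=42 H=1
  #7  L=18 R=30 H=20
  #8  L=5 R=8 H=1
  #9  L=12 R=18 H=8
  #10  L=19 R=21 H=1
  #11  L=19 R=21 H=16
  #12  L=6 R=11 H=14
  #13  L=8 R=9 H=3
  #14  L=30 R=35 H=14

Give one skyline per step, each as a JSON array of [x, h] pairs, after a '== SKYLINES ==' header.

== SKYLINES ==
[[6,3],[18,0]]
[[6,3],[18,14],[19,0]]
[[6,3],[10,8],[12,3],[18,14],[19,0]]
[[6,3],[10,8],[12,3],[18,14],[19,0]]
[[4,1],[5,0],[6,3],[10,8],[12,3],[18,14],[19,0]]
[[4,1],[5,0],[6,3],[10,8],[12,3],[18,14],[19,0],[35,1],[42,0]]
[[4,1],[5,0],[6,3],[10,8],[12,3],[18,20],[30,0],[35,1],[42,0]]
[[4,1],[6,3],[10,8],[12,3],[18,20],[30,0],[35,1],[42,0]]
[[4,1],[6,3],[10,8],[18,20],[30,0],[35,1],[42,0]]
[[4,1],[6,3],[10,8],[18,20],[30,0],[35,1],[42,0]]
[[4,1],[6,3],[10,8],[18,20],[30,0],[35,1],[42,0]]
[[4,1],[6,14],[11,8],[18,20],[30,0],[35,1],[42,0]]
[[4,1],[6,14],[11,8],[18,20],[30,0],[35,1],[42,0]]
[[4,1],[6,14],[11,8],[18,20],[30,14],[35,1],[42,0]]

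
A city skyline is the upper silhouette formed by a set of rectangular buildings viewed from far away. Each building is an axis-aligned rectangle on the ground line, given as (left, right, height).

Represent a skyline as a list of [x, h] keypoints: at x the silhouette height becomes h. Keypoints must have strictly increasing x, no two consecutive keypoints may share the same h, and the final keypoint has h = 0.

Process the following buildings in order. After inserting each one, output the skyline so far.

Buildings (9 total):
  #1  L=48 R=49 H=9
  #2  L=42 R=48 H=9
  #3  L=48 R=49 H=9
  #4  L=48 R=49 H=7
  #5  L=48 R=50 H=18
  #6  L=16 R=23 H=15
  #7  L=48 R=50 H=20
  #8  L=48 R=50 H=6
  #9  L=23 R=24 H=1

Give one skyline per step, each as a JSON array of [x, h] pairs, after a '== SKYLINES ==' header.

== SKYLINES ==
[[48,9],[49,0]]
[[42,9],[49,0]]
[[42,9],[49,0]]
[[42,9],[49,0]]
[[42,9],[48,18],[50,0]]
[[16,15],[23,0],[42,9],[48,18],[50,0]]
[[16,15],[23,0],[42,9],[48,20],[50,0]]
[[16,15],[23,0],[42,9],[48,20],[50,0]]
[[16,15],[23,1],[24,0],[42,9],[48,20],[50,0]]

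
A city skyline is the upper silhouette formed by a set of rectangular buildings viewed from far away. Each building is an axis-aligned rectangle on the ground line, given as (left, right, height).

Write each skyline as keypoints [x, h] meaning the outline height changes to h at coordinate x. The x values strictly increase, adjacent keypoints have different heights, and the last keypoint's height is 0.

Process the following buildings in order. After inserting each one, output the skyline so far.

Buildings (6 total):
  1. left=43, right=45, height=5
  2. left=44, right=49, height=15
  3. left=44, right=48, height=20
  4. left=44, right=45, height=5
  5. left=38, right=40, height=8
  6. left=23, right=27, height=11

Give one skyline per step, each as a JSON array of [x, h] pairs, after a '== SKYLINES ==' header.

== SKYLINES ==
[[43,5],[45,0]]
[[43,5],[44,15],[49,0]]
[[43,5],[44,20],[48,15],[49,0]]
[[43,5],[44,20],[48,15],[49,0]]
[[38,8],[40,0],[43,5],[44,20],[48,15],[49,0]]
[[23,11],[27,0],[38,8],[40,0],[43,5],[44,20],[48,15],[49,0]]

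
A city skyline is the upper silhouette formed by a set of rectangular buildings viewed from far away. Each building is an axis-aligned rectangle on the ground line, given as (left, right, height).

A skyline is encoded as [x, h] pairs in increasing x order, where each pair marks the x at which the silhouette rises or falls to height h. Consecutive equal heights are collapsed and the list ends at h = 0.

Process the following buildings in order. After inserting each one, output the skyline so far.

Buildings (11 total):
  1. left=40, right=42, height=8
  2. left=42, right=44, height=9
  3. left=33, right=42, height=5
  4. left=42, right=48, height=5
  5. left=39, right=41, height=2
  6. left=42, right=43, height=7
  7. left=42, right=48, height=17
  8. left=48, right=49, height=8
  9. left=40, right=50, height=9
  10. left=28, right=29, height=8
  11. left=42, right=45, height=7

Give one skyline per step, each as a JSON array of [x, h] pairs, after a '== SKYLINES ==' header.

== SKYLINES ==
[[40,8],[42,0]]
[[40,8],[42,9],[44,0]]
[[33,5],[40,8],[42,9],[44,0]]
[[33,5],[40,8],[42,9],[44,5],[48,0]]
[[33,5],[40,8],[42,9],[44,5],[48,0]]
[[33,5],[40,8],[42,9],[44,5],[48,0]]
[[33,5],[40,8],[42,17],[48,0]]
[[33,5],[40,8],[42,17],[48,8],[49,0]]
[[33,5],[40,9],[42,17],[48,9],[50,0]]
[[28,8],[29,0],[33,5],[40,9],[42,17],[48,9],[50,0]]
[[28,8],[29,0],[33,5],[40,9],[42,17],[48,9],[50,0]]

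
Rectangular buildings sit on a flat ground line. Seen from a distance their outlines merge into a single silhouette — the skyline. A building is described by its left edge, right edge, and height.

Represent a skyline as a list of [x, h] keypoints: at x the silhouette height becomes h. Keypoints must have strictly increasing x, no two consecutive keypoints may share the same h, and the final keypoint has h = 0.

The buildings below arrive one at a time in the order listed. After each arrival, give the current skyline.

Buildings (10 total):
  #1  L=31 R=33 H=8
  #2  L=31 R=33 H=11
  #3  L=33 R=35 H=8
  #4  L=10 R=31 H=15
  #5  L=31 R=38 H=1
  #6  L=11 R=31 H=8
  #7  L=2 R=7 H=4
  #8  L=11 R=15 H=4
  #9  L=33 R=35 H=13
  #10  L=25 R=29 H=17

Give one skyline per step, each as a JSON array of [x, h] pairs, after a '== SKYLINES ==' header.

== SKYLINES ==
[[31,8],[33,0]]
[[31,11],[33,0]]
[[31,11],[33,8],[35,0]]
[[10,15],[31,11],[33,8],[35,0]]
[[10,15],[31,11],[33,8],[35,1],[38,0]]
[[10,15],[31,11],[33,8],[35,1],[38,0]]
[[2,4],[7,0],[10,15],[31,11],[33,8],[35,1],[38,0]]
[[2,4],[7,0],[10,15],[31,11],[33,8],[35,1],[38,0]]
[[2,4],[7,0],[10,15],[31,11],[33,13],[35,1],[38,0]]
[[2,4],[7,0],[10,15],[25,17],[29,15],[31,11],[33,13],[35,1],[38,0]]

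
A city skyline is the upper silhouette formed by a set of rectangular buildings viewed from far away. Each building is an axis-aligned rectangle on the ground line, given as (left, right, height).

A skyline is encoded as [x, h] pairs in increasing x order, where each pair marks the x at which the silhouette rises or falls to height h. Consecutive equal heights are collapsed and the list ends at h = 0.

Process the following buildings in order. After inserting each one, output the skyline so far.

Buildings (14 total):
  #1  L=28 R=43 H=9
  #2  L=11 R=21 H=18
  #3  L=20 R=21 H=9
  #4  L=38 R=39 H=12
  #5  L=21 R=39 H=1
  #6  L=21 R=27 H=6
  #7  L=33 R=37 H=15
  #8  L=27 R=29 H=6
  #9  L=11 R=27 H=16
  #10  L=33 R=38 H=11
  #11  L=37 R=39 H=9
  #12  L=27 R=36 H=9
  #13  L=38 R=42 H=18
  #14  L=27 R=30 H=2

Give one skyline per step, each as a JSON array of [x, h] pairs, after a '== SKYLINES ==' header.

== SKYLINES ==
[[28,9],[43,0]]
[[11,18],[21,0],[28,9],[43,0]]
[[11,18],[21,0],[28,9],[43,0]]
[[11,18],[21,0],[28,9],[38,12],[39,9],[43,0]]
[[11,18],[21,1],[28,9],[38,12],[39,9],[43,0]]
[[11,18],[21,6],[27,1],[28,9],[38,12],[39,9],[43,0]]
[[11,18],[21,6],[27,1],[28,9],[33,15],[37,9],[38,12],[39,9],[43,0]]
[[11,18],[21,6],[28,9],[33,15],[37,9],[38,12],[39,9],[43,0]]
[[11,18],[21,16],[27,6],[28,9],[33,15],[37,9],[38,12],[39,9],[43,0]]
[[11,18],[21,16],[27,6],[28,9],[33,15],[37,11],[38,12],[39,9],[43,0]]
[[11,18],[21,16],[27,6],[28,9],[33,15],[37,11],[38,12],[39,9],[43,0]]
[[11,18],[21,16],[27,9],[33,15],[37,11],[38,12],[39,9],[43,0]]
[[11,18],[21,16],[27,9],[33,15],[37,11],[38,18],[42,9],[43,0]]
[[11,18],[21,16],[27,9],[33,15],[37,11],[38,18],[42,9],[43,0]]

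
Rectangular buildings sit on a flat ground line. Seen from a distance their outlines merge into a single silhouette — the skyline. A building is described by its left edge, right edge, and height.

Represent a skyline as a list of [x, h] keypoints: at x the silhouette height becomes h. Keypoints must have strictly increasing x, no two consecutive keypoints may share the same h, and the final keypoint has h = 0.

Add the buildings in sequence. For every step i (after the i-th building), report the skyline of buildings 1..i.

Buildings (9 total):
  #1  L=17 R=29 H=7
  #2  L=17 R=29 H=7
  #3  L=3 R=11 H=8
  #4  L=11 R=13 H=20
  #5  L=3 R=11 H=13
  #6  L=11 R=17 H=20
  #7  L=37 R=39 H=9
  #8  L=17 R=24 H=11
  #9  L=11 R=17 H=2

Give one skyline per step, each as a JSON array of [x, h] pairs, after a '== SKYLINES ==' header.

== SKYLINES ==
[[17,7],[29,0]]
[[17,7],[29,0]]
[[3,8],[11,0],[17,7],[29,0]]
[[3,8],[11,20],[13,0],[17,7],[29,0]]
[[3,13],[11,20],[13,0],[17,7],[29,0]]
[[3,13],[11,20],[17,7],[29,0]]
[[3,13],[11,20],[17,7],[29,0],[37,9],[39,0]]
[[3,13],[11,20],[17,11],[24,7],[29,0],[37,9],[39,0]]
[[3,13],[11,20],[17,11],[24,7],[29,0],[37,9],[39,0]]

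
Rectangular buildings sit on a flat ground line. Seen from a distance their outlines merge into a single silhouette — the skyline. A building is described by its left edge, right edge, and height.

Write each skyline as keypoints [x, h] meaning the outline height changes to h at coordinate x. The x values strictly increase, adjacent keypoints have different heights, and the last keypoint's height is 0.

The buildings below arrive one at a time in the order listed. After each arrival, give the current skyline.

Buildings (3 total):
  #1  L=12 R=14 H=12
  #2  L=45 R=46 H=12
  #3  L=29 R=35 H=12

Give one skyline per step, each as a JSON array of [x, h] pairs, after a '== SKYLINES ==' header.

== SKYLINES ==
[[12,12],[14,0]]
[[12,12],[14,0],[45,12],[46,0]]
[[12,12],[14,0],[29,12],[35,0],[45,12],[46,0]]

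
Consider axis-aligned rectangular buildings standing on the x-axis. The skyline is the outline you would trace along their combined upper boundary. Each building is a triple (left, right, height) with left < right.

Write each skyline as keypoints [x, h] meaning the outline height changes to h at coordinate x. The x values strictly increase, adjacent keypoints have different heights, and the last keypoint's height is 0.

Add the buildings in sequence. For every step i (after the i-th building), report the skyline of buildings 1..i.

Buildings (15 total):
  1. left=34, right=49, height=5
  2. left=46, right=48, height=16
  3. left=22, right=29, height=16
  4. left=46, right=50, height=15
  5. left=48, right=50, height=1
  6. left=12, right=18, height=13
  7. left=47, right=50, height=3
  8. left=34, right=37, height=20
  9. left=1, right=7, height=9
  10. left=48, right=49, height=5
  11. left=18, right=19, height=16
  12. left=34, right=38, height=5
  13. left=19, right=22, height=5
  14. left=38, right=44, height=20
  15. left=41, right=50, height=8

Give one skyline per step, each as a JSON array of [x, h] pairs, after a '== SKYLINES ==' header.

== SKYLINES ==
[[34,5],[49,0]]
[[34,5],[46,16],[48,5],[49,0]]
[[22,16],[29,0],[34,5],[46,16],[48,5],[49,0]]
[[22,16],[29,0],[34,5],[46,16],[48,15],[50,0]]
[[22,16],[29,0],[34,5],[46,16],[48,15],[50,0]]
[[12,13],[18,0],[22,16],[29,0],[34,5],[46,16],[48,15],[50,0]]
[[12,13],[18,0],[22,16],[29,0],[34,5],[46,16],[48,15],[50,0]]
[[12,13],[18,0],[22,16],[29,0],[34,20],[37,5],[46,16],[48,15],[50,0]]
[[1,9],[7,0],[12,13],[18,0],[22,16],[29,0],[34,20],[37,5],[46,16],[48,15],[50,0]]
[[1,9],[7,0],[12,13],[18,0],[22,16],[29,0],[34,20],[37,5],[46,16],[48,15],[50,0]]
[[1,9],[7,0],[12,13],[18,16],[19,0],[22,16],[29,0],[34,20],[37,5],[46,16],[48,15],[50,0]]
[[1,9],[7,0],[12,13],[18,16],[19,0],[22,16],[29,0],[34,20],[37,5],[46,16],[48,15],[50,0]]
[[1,9],[7,0],[12,13],[18,16],[19,5],[22,16],[29,0],[34,20],[37,5],[46,16],[48,15],[50,0]]
[[1,9],[7,0],[12,13],[18,16],[19,5],[22,16],[29,0],[34,20],[37,5],[38,20],[44,5],[46,16],[48,15],[50,0]]
[[1,9],[7,0],[12,13],[18,16],[19,5],[22,16],[29,0],[34,20],[37,5],[38,20],[44,8],[46,16],[48,15],[50,0]]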